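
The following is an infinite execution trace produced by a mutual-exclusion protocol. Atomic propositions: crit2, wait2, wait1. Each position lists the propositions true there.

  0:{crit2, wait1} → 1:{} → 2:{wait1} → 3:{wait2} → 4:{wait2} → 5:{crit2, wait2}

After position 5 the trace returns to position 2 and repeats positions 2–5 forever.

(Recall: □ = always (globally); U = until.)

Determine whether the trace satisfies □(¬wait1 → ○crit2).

Violated

¬wait1 → ○crit2 must hold at every position from 0 onward. It fails at position 1, so □(¬wait1 → ○crit2) is false.
Positions where ¬wait1 holds: 1, 3, 4, 5.
Check ○crit2 at each: 1→fails, 3→fails, 4→ok, 5→fails.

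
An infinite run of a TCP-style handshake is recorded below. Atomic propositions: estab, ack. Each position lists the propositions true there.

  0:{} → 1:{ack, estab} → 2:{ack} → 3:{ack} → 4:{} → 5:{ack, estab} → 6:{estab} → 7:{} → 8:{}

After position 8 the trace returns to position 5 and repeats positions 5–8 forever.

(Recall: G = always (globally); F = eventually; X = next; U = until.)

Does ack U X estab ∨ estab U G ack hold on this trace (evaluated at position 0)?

Holds

Walking from position 0: X estab first holds at position 0, and ack holds at every earlier position along the way, so ack U X estab holds.
Walking from position 0: at position 0, G ack has not yet held and estab fails, so estab U G ack is false.
At position 0: ack U X estab is true; estab U G ack is false; so ack U X estab ∨ estab U G ack is true.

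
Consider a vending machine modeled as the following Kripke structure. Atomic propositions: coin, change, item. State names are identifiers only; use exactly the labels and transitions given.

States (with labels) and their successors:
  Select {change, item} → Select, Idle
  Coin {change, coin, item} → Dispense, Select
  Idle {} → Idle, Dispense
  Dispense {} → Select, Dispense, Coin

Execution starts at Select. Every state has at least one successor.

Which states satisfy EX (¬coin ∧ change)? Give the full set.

States satisfying ¬coin ∧ change: {Select}.
States satisfying EX (¬coin ∧ change): {Select, Coin, Dispense}.

{Select, Coin, Dispense}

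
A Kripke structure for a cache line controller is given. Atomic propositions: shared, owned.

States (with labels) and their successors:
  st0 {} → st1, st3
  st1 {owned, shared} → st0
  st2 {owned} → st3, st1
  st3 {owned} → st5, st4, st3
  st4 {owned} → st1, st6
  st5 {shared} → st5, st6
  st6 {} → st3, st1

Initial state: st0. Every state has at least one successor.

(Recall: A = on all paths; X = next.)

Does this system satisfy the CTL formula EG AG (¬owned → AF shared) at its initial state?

States satisfying AG (¬owned → AF shared): ∅.
States satisfying EG AG (¬owned → AF shared): ∅.
No suitable path/successor from st0 witnesses the formula.
st0 ∉ Sat(EG AG (¬owned → AF shared)).

Does not hold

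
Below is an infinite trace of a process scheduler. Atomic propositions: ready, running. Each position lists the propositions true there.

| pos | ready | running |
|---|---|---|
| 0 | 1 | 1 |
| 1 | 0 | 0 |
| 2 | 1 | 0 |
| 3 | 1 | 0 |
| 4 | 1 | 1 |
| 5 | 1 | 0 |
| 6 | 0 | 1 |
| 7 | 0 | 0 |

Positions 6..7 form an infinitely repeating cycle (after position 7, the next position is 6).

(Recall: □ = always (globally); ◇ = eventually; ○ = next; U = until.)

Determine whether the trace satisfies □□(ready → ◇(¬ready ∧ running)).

□(ready → ◇(¬ready ∧ running)) holds at every position 0..7, and those are all positions ever visited, so □□(ready → ◇(¬ready ∧ running)) holds.

Yes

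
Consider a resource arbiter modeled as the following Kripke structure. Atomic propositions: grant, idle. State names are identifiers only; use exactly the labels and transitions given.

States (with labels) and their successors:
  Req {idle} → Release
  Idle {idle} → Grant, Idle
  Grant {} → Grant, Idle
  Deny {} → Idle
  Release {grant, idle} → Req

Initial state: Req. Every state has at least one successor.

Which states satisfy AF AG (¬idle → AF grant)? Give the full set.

{Req, Release}

States satisfying AG (¬idle → AF grant): {Req, Release}.
States satisfying AF AG (¬idle → AF grant): {Req, Release}.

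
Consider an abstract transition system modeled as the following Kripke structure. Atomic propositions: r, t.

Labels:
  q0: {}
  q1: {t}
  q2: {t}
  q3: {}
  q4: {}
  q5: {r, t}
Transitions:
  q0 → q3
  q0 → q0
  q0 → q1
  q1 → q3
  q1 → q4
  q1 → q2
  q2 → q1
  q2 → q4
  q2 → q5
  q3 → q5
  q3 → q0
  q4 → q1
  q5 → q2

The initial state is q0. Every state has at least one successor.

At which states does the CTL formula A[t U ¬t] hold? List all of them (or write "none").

{q0, q3, q4}

States satisfying t: {q1, q2, q5}.
States satisfying ¬t: {q0, q3, q4}.
States satisfying A[t U ¬t]: {q0, q3, q4}.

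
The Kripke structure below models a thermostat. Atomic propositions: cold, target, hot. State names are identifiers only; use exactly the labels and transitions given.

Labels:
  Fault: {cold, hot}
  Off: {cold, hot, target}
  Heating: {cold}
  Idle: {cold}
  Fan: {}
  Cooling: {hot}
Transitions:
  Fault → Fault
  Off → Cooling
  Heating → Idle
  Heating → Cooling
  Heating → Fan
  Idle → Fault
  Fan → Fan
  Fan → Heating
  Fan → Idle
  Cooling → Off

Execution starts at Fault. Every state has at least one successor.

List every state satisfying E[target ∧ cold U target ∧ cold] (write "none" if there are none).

{Off}

States satisfying target ∧ cold: {Off}.
States satisfying E[target ∧ cold U target ∧ cold]: {Off}.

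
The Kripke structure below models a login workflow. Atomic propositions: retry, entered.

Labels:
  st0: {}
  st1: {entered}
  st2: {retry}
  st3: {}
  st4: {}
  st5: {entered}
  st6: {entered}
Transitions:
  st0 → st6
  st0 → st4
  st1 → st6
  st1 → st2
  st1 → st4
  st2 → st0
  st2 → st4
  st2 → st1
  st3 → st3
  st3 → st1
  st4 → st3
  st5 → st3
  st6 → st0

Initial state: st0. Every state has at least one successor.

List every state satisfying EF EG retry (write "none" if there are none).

States satisfying EG retry: ∅.
States satisfying EF EG retry: ∅.

none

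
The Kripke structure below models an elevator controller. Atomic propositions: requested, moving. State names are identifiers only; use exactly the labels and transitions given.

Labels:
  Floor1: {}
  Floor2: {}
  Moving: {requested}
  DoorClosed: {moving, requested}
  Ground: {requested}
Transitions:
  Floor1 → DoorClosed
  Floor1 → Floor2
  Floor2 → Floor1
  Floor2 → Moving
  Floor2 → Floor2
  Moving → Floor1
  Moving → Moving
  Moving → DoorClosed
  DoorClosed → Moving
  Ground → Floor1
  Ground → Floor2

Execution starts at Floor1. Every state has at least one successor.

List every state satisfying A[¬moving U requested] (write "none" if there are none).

{Moving, DoorClosed, Ground}

States satisfying ¬moving: {Floor1, Floor2, Moving, Ground}.
States satisfying requested: {Moving, DoorClosed, Ground}.
States satisfying A[¬moving U requested]: {Moving, DoorClosed, Ground}.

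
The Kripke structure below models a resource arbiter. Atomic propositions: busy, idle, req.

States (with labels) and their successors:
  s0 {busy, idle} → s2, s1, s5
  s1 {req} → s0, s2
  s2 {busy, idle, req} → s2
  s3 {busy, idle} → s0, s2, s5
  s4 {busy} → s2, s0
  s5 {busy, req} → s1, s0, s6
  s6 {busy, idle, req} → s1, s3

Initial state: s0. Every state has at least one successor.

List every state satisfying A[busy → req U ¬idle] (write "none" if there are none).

States satisfying busy → req: {s1, s2, s5, s6}.
States satisfying ¬idle: {s1, s4, s5}.
States satisfying A[busy → req U ¬idle]: {s1, s4, s5}.

{s1, s4, s5}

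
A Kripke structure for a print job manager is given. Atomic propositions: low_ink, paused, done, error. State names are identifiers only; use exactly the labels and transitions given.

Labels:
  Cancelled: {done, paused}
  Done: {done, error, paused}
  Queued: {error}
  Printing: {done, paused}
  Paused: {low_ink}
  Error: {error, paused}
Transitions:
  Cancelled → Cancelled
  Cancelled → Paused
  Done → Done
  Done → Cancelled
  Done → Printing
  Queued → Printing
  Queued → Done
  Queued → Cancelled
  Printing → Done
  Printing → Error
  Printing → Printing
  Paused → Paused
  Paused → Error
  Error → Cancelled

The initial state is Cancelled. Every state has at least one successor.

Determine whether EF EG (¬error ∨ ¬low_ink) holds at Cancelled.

Holds

States satisfying EG (¬error ∨ ¬low_ink): {Cancelled, Done, Queued, Printing, Paused, Error}.
States satisfying EF EG (¬error ∨ ¬low_ink): {Cancelled, Done, Queued, Printing, Paused, Error}.
Some path from Cancelled reaches a state where EG (¬error ∨ ¬low_ink) holds.
Cancelled ∈ Sat(EF EG (¬error ∨ ¬low_ink)).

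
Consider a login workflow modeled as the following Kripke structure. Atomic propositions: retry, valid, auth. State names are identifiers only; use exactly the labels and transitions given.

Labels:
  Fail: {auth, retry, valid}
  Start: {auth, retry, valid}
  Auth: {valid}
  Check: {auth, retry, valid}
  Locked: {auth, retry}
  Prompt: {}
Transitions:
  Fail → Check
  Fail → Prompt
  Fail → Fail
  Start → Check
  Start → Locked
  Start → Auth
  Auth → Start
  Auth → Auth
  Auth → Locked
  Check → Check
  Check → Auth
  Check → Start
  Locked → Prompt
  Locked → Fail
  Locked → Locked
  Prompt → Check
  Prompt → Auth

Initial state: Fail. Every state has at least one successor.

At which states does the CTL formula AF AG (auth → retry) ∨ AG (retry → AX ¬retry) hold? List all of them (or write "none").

States satisfying AG (auth → retry): {Fail, Start, Auth, Check, Locked, Prompt}.
States satisfying AF AG (auth → retry): {Fail, Start, Auth, Check, Locked, Prompt}.
States satisfying retry → AX ¬retry: {Auth, Prompt}.
States satisfying AG (retry → AX ¬retry): ∅.
States satisfying AF AG (auth → retry) ∨ AG (retry → AX ¬retry): {Fail, Start, Auth, Check, Locked, Prompt}.

{Fail, Start, Auth, Check, Locked, Prompt}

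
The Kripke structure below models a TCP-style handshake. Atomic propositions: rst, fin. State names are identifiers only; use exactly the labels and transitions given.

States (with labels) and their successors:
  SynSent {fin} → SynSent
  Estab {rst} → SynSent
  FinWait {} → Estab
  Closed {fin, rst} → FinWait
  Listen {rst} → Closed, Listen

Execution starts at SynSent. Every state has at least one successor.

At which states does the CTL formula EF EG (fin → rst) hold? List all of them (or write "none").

States satisfying EG (fin → rst): {Listen}.
States satisfying EF EG (fin → rst): {Listen}.

{Listen}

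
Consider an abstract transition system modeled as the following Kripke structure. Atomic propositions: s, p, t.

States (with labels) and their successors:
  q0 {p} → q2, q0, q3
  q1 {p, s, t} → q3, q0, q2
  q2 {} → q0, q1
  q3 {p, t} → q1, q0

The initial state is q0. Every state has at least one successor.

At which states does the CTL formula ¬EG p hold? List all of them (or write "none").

{q2}

States satisfying p: {q0, q1, q3}.
States satisfying EG p: {q0, q1, q3}.
States satisfying ¬EG p: {q2}.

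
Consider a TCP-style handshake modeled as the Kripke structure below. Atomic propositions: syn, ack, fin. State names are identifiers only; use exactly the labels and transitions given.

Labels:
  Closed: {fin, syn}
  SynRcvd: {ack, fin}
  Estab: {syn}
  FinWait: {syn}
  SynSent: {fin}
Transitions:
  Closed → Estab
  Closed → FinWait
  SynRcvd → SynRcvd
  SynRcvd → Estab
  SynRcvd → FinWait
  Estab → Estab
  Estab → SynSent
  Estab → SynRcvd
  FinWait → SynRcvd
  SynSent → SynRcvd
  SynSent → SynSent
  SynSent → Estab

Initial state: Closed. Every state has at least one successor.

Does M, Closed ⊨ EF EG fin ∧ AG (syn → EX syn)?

States satisfying EG fin: {SynRcvd, SynSent}.
States satisfying EF EG fin: {Closed, SynRcvd, Estab, FinWait, SynSent}.
States satisfying syn → EX syn: {Closed, SynRcvd, Estab, SynSent}.
States satisfying AG (syn → EX syn): ∅.
States satisfying EF EG fin ∧ AG (syn → EX syn): ∅.
Closed ∉ Sat(EF EG fin ∧ AG (syn → EX syn)).

No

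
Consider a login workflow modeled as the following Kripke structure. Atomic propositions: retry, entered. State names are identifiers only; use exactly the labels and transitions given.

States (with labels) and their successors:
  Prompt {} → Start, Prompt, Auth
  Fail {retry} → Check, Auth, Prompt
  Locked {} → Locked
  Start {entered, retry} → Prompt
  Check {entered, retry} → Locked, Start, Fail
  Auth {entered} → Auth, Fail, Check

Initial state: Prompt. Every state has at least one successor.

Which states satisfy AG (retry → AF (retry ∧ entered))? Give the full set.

{Locked}

States satisfying retry → AF (retry ∧ entered): {Prompt, Locked, Start, Check, Auth}.
States satisfying AG (retry → AF (retry ∧ entered)): {Locked}.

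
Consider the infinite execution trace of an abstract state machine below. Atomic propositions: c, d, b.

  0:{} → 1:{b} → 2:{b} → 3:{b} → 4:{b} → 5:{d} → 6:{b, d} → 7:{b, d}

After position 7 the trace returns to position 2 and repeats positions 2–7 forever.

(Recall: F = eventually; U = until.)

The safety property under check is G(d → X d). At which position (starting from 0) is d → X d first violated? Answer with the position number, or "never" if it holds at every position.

7

Check d → X d at each position in order: 0 ✓, 1 ✓, 2 ✓, 3 ✓, 4 ✓, 5 ✓, 6 ✓.
At position 7 the labels are {b, d} and the next position 2 has {b}, so d → X d is false there. This is the first violation.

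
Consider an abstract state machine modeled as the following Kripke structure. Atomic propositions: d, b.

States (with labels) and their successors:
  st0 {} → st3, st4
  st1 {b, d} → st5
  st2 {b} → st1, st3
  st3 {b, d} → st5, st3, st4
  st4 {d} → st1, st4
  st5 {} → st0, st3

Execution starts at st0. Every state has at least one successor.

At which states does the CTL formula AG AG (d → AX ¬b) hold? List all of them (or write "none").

none

States satisfying AG (d → AX ¬b): ∅.
States satisfying AG AG (d → AX ¬b): ∅.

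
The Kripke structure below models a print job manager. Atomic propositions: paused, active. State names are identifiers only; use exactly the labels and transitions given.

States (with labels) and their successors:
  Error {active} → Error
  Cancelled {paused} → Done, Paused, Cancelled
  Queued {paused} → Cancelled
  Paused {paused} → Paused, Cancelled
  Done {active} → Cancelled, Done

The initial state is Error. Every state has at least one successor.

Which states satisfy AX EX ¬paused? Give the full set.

{Error, Queued, Done}

States satisfying EX ¬paused: {Error, Cancelled, Done}.
States satisfying AX EX ¬paused: {Error, Queued, Done}.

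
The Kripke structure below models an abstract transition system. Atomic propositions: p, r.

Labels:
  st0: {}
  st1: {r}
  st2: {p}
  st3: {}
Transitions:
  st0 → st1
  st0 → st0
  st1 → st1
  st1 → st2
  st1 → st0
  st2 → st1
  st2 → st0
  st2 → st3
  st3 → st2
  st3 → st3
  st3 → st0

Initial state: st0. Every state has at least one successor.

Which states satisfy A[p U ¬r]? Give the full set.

{st0, st2, st3}

States satisfying p: {st2}.
States satisfying ¬r: {st0, st2, st3}.
States satisfying A[p U ¬r]: {st0, st2, st3}.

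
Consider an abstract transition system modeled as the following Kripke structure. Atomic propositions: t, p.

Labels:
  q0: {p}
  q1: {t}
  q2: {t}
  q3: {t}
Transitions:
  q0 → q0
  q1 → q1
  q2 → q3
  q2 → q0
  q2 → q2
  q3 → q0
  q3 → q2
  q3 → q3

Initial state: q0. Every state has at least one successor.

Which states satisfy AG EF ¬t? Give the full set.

{q0, q2, q3}

States satisfying EF ¬t: {q0, q2, q3}.
States satisfying AG EF ¬t: {q0, q2, q3}.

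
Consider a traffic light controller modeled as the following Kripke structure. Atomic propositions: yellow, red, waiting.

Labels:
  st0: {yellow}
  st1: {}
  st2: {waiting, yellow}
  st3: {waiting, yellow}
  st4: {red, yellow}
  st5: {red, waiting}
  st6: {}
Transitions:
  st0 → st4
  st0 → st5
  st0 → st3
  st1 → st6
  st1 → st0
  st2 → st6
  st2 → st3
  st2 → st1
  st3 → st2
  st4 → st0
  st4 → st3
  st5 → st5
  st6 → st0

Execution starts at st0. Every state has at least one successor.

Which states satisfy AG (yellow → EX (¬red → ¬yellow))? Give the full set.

{st5}

States satisfying yellow → EX (¬red → ¬yellow): {st0, st1, st2, st5, st6}.
States satisfying AG (yellow → EX (¬red → ¬yellow)): {st5}.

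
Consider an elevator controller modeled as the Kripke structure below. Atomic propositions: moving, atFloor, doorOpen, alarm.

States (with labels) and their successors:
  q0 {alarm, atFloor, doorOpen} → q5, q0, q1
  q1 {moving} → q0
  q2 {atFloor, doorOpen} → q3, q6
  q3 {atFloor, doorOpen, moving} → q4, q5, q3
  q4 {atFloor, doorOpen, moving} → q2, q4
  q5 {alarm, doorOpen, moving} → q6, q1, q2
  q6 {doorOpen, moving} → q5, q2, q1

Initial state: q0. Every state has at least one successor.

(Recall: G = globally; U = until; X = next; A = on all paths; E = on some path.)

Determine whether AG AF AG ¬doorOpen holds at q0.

Violated

States satisfying AF AG ¬doorOpen: ∅.
States satisfying AG AF AG ¬doorOpen: ∅.
q0 is reachable from q0 and violates AF AG ¬doorOpen, so AG fails at q0.
q0 ∉ Sat(AG AF AG ¬doorOpen).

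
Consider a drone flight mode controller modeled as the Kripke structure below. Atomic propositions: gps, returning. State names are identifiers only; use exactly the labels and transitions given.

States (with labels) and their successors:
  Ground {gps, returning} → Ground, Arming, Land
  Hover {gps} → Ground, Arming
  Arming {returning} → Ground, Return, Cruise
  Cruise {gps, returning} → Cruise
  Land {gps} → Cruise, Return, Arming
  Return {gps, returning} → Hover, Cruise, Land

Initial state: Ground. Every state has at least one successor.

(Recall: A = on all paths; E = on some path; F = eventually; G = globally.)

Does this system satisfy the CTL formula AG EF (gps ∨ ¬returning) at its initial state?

Satisfied

States satisfying EF (gps ∨ ¬returning): {Ground, Hover, Arming, Cruise, Land, Return}.
States satisfying AG EF (gps ∨ ¬returning): {Ground, Hover, Arming, Cruise, Land, Return}.
Every state reachable from Ground satisfies EF (gps ∨ ¬returning).
Ground ∈ Sat(AG EF (gps ∨ ¬returning)).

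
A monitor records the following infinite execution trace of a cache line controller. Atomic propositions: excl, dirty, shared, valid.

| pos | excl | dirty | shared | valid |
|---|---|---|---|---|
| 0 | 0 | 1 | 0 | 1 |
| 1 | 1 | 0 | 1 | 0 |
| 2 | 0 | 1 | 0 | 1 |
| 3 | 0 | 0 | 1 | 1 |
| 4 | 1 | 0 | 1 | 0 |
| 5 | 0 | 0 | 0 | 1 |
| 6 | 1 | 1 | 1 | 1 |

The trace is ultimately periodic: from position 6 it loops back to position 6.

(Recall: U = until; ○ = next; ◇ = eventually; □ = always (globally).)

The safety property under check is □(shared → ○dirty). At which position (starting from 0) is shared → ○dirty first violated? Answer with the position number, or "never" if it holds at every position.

3

Check shared → ○dirty at each position in order: 0 ✓, 1 ✓, 2 ✓.
At position 3 the labels are {shared, valid} and the next position 4 has {excl, shared}, so shared → ○dirty is false there. This is the first violation.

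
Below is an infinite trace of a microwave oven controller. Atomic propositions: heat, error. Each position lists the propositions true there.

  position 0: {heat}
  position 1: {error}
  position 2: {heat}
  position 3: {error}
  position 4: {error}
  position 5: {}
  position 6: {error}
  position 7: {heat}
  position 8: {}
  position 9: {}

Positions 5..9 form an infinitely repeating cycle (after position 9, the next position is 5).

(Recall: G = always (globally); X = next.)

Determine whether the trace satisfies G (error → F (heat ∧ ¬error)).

Satisfied

error → F (heat ∧ ¬error) holds at every position 0..9, and those are all positions ever visited, so G (error → F (heat ∧ ¬error)) holds.
Positions where error holds: 1, 3, 4, 6.
Check F (heat ∧ ¬error) at each: 1→ok, 3→ok, 4→ok, 6→ok.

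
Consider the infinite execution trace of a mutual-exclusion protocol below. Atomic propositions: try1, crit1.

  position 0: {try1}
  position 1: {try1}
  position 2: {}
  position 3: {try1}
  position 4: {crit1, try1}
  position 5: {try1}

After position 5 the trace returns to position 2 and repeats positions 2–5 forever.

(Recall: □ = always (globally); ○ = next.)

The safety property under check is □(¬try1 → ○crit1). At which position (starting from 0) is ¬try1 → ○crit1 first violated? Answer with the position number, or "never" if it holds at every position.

Check ¬try1 → ○crit1 at each position in order: 0 ✓, 1 ✓.
At position 2 the labels are {} and the next position 3 has {try1}, so ¬try1 → ○crit1 is false there. This is the first violation.

2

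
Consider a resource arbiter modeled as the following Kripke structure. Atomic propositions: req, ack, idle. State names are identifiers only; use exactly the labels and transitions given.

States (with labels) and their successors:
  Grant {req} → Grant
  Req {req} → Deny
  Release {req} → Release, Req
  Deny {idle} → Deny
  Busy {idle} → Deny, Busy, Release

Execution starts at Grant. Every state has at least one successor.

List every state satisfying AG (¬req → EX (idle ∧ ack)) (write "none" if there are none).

{Grant}

States satisfying ¬req → EX (idle ∧ ack): {Grant, Req, Release}.
States satisfying AG (¬req → EX (idle ∧ ack)): {Grant}.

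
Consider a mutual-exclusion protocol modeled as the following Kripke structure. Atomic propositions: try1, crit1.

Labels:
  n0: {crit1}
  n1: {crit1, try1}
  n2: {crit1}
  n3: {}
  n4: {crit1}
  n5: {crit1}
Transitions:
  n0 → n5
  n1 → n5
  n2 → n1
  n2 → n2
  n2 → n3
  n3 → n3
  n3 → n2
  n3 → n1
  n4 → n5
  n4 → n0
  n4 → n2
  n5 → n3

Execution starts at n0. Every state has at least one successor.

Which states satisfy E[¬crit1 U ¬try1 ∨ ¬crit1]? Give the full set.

{n0, n2, n3, n4, n5}

States satisfying ¬crit1: {n3}.
States satisfying ¬try1 ∨ ¬crit1: {n0, n2, n3, n4, n5}.
States satisfying E[¬crit1 U ¬try1 ∨ ¬crit1]: {n0, n2, n3, n4, n5}.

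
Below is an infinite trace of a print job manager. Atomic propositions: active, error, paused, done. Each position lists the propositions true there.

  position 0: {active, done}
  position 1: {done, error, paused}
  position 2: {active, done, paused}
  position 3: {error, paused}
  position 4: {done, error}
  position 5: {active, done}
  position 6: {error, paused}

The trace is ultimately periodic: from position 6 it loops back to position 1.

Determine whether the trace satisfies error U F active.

Satisfied

Walking from position 0: F active first holds at position 0, and error holds at every earlier position along the way, so error U F active holds.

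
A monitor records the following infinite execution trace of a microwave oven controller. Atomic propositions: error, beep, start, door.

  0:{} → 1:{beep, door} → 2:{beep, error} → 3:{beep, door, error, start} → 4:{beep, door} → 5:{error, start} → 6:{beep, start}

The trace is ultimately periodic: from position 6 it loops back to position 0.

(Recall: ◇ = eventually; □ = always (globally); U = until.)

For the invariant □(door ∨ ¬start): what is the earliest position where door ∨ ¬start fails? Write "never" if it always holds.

Check door ∨ ¬start at each position in order: 0 ✓, 1 ✓, 2 ✓, 3 ✓, 4 ✓.
At position 5 the labels are {error, start}, so door ∨ ¬start is false there. This is the first violation.

5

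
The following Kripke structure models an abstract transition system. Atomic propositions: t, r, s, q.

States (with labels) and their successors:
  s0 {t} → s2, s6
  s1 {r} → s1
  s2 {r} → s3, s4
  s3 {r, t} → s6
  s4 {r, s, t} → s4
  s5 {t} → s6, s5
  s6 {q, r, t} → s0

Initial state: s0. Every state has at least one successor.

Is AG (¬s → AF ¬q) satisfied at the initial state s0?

Yes

States satisfying ¬s → AF ¬q: {s0, s1, s2, s3, s4, s5, s6}.
States satisfying AG (¬s → AF ¬q): {s0, s1, s2, s3, s4, s5, s6}.
Every state reachable from s0 satisfies ¬s → AF ¬q.
s0 ∈ Sat(AG (¬s → AF ¬q)).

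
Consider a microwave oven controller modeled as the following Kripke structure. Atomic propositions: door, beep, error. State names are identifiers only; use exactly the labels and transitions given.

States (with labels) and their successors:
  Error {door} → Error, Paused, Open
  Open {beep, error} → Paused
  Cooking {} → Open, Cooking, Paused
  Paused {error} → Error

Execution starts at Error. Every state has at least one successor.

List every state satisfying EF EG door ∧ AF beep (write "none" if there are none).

{Open}

States satisfying EG door: {Error}.
States satisfying EF EG door: {Error, Open, Cooking, Paused}.
States satisfying beep: {Open}.
States satisfying AF beep: {Open}.
States satisfying EF EG door ∧ AF beep: {Open}.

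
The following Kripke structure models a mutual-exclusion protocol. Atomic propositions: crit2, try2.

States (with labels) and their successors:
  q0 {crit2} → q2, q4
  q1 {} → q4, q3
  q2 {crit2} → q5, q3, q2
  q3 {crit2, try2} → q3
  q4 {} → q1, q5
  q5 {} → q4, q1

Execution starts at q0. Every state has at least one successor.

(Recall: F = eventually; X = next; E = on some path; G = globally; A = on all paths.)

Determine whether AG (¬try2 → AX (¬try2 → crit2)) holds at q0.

No

States satisfying ¬try2 → AX (¬try2 → crit2): {q3}.
States satisfying AG (¬try2 → AX (¬try2 → crit2)): {q3}.
q0 is reachable from q0 and violates ¬try2 → AX (¬try2 → crit2), so AG fails at q0.
q0 ∉ Sat(AG (¬try2 → AX (¬try2 → crit2))).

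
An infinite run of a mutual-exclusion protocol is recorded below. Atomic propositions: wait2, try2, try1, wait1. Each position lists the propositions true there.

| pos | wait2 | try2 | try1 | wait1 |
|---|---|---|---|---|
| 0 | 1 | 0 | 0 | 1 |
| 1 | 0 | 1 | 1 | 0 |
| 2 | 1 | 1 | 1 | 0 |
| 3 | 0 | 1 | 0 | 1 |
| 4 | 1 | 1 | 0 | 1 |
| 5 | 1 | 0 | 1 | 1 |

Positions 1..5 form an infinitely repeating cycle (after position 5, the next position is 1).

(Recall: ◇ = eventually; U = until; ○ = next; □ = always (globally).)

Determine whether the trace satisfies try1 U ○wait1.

Violated

Walking from position 0: at position 0, ○wait1 has not yet held and try1 fails, so try1 U ○wait1 is false.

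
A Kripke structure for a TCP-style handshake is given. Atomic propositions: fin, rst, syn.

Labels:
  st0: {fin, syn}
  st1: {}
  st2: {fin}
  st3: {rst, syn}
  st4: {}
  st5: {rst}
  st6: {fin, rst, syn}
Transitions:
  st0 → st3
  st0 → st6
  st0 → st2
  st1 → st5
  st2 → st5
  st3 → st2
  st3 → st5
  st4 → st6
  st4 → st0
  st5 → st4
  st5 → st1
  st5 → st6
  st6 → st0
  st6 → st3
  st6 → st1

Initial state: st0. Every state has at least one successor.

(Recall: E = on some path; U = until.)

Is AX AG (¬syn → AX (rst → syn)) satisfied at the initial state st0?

States satisfying AG (¬syn → AX (rst → syn)): ∅.
States satisfying AX AG (¬syn → AX (rst → syn)): ∅.
st0 ∉ Sat(AX AG (¬syn → AX (rst → syn))).

Violated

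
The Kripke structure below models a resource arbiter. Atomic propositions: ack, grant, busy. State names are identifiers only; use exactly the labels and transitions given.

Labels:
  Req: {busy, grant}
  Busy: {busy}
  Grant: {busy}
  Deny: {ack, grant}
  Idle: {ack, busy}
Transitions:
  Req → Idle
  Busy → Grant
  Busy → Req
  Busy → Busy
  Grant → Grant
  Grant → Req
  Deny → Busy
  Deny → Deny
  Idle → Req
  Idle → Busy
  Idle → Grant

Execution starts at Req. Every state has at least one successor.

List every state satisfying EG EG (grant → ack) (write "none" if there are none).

States satisfying EG (grant → ack): {Busy, Grant, Deny, Idle}.
States satisfying EG EG (grant → ack): {Busy, Grant, Deny, Idle}.

{Busy, Grant, Deny, Idle}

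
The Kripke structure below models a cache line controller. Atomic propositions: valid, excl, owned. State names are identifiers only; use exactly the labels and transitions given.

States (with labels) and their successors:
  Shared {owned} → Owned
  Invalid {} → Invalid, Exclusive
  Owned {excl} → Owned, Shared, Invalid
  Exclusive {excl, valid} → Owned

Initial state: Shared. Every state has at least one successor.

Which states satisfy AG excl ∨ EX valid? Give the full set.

States satisfying excl: {Owned, Exclusive}.
States satisfying AG excl: ∅.
States satisfying valid: {Exclusive}.
States satisfying EX valid: {Invalid}.
States satisfying AG excl ∨ EX valid: {Invalid}.

{Invalid}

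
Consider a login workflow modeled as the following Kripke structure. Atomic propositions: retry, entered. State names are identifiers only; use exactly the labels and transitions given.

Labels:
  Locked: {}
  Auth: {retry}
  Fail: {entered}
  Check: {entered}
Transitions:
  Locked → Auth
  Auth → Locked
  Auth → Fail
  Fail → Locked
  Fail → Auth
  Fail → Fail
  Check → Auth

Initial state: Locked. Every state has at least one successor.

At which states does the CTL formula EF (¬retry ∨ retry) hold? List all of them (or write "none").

States satisfying ¬retry ∨ retry: {Locked, Auth, Fail, Check}.
States satisfying EF (¬retry ∨ retry): {Locked, Auth, Fail, Check}.

{Locked, Auth, Fail, Check}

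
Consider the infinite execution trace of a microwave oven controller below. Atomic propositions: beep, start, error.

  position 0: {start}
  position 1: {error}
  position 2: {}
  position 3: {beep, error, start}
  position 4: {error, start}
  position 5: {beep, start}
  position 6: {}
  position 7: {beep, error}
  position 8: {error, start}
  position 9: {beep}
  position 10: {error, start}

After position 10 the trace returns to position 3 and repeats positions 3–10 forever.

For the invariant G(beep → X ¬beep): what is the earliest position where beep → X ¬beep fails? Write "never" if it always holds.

beep → X ¬beep holds at every position 0..10, and those are all the positions the trace ever visits, so the invariant G(beep → X ¬beep) is never violated.

never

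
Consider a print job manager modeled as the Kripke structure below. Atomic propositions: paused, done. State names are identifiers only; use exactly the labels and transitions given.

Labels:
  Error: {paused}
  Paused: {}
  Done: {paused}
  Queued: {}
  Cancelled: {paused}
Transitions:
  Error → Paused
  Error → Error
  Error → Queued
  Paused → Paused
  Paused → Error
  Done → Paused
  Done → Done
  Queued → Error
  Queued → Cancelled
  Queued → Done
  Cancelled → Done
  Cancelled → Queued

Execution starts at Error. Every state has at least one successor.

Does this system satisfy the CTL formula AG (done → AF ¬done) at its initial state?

States satisfying done → AF ¬done: {Error, Paused, Done, Queued, Cancelled}.
States satisfying AG (done → AF ¬done): {Error, Paused, Done, Queued, Cancelled}.
Every state reachable from Error satisfies done → AF ¬done.
Error ∈ Sat(AG (done → AF ¬done)).

Holds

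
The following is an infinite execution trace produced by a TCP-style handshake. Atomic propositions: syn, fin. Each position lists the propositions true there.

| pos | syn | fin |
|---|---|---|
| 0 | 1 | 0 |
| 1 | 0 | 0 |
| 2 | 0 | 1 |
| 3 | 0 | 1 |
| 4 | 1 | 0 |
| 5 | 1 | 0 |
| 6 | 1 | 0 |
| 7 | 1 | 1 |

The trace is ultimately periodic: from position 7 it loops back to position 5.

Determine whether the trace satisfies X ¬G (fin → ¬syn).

The position after 0 is 1; ¬G (fin → ¬syn) is true there.

Satisfied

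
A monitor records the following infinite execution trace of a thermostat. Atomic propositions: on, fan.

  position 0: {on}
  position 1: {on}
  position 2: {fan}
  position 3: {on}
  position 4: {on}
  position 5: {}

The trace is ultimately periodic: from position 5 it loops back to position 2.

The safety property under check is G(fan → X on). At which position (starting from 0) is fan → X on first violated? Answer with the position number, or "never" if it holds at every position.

never

fan → X on holds at every position 0..5, and those are all the positions the trace ever visits, so the invariant G(fan → X on) is never violated.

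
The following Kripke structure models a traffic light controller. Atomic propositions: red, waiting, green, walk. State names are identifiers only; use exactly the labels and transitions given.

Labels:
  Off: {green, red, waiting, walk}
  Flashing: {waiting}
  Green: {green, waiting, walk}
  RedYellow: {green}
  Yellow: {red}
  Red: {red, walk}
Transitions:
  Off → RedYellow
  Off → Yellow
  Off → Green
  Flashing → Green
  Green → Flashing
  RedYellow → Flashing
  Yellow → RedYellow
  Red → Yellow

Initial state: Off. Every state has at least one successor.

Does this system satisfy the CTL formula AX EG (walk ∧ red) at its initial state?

No

States satisfying EG (walk ∧ red): ∅.
States satisfying AX EG (walk ∧ red): ∅.
Off ∉ Sat(AX EG (walk ∧ red)).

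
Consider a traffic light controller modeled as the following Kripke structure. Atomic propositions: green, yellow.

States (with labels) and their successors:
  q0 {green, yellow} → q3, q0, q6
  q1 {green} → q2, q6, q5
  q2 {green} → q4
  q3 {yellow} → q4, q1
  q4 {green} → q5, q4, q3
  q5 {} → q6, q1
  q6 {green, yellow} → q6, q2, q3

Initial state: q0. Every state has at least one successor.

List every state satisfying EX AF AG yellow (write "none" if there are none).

States satisfying AF AG yellow: ∅.
States satisfying EX AF AG yellow: ∅.

none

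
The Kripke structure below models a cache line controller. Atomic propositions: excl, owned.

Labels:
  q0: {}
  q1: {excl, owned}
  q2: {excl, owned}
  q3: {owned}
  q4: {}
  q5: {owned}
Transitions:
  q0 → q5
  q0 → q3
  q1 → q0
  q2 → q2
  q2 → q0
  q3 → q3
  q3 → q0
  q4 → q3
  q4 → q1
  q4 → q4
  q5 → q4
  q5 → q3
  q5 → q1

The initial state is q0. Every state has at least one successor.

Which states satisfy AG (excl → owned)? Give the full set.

States satisfying excl → owned: {q0, q1, q2, q3, q4, q5}.
States satisfying AG (excl → owned): {q0, q1, q2, q3, q4, q5}.

{q0, q1, q2, q3, q4, q5}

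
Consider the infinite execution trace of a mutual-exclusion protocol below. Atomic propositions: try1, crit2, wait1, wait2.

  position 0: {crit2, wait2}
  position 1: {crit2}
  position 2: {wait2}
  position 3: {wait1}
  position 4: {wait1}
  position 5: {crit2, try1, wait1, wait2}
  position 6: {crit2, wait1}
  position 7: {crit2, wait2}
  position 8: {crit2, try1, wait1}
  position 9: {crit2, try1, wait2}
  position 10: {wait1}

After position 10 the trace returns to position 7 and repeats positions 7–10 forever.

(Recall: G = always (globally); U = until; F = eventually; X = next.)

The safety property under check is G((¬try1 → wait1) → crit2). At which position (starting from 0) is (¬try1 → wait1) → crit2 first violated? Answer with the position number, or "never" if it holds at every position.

Check (¬try1 → wait1) → crit2 at each position in order: 0 ✓, 1 ✓, 2 ✓.
At position 3 the labels are {wait1}, so (¬try1 → wait1) → crit2 is false there. This is the first violation.

3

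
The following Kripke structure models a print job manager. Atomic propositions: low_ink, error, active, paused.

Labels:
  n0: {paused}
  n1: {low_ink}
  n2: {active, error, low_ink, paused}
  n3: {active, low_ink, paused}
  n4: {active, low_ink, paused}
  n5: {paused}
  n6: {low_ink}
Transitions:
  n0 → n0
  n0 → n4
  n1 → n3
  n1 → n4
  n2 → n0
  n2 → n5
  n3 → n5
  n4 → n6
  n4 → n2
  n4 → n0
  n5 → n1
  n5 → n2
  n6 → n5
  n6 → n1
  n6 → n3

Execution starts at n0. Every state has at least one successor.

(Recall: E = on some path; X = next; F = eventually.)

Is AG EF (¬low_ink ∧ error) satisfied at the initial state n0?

States satisfying EF (¬low_ink ∧ error): ∅.
States satisfying AG EF (¬low_ink ∧ error): ∅.
n0 is reachable from n0 and violates EF (¬low_ink ∧ error), so AG fails at n0.
n0 ∉ Sat(AG EF (¬low_ink ∧ error)).

No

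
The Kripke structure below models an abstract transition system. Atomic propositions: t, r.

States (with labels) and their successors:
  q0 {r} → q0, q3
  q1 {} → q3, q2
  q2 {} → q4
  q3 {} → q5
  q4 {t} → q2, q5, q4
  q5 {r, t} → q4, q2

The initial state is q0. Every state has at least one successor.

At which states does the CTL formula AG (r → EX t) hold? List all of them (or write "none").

States satisfying r → EX t: {q1, q2, q3, q4, q5}.
States satisfying AG (r → EX t): {q1, q2, q3, q4, q5}.

{q1, q2, q3, q4, q5}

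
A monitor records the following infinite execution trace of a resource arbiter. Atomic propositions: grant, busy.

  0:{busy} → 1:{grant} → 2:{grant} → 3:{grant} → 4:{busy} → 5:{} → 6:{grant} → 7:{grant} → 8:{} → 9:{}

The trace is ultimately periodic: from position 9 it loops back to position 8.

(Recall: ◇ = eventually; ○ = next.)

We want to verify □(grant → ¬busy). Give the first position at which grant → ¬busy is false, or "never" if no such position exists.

grant → ¬busy holds at every position 0..9, and those are all the positions the trace ever visits, so the invariant □(grant → ¬busy) is never violated.

never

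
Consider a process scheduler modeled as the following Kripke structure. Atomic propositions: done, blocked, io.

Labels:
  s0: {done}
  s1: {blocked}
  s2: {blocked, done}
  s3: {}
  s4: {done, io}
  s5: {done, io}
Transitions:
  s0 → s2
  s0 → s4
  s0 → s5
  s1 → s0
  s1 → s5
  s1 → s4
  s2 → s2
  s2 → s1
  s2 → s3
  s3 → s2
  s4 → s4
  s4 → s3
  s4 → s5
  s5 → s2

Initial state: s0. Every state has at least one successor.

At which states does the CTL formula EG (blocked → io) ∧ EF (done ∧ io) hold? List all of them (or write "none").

{s0, s4}

States satisfying blocked → io: {s0, s3, s4, s5}.
States satisfying EG (blocked → io): {s0, s4}.
States satisfying done ∧ io: {s4, s5}.
States satisfying EF (done ∧ io): {s0, s1, s2, s3, s4, s5}.
States satisfying EG (blocked → io) ∧ EF (done ∧ io): {s0, s4}.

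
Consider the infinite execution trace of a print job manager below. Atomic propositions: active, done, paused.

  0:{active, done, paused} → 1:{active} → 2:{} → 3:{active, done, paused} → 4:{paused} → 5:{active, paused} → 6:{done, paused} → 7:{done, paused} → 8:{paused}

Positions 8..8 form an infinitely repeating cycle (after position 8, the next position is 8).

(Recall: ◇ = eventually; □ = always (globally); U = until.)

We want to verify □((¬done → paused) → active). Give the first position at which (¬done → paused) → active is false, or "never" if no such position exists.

Check (¬done → paused) → active at each position in order: 0 ✓, 1 ✓, 2 ✓, 3 ✓.
At position 4 the labels are {paused}, so (¬done → paused) → active is false there. This is the first violation.

4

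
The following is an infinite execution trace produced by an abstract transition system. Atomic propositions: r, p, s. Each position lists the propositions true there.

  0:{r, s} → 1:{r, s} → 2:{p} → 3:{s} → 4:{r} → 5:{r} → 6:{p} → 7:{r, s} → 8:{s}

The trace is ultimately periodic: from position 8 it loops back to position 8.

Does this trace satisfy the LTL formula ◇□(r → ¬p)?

□(r → ¬p) holds at position 0, which is reachable from 0, so ◇□(r → ¬p) holds.

Holds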